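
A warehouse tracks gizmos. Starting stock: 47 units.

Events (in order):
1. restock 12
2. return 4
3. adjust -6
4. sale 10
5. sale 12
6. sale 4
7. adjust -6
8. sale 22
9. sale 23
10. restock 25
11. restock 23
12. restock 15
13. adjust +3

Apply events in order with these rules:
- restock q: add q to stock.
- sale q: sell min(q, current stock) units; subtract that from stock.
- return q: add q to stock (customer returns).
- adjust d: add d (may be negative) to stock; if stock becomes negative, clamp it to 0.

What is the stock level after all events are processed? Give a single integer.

Processing events:
Start: stock = 47
  Event 1 (restock 12): 47 + 12 = 59
  Event 2 (return 4): 59 + 4 = 63
  Event 3 (adjust -6): 63 + -6 = 57
  Event 4 (sale 10): sell min(10,57)=10. stock: 57 - 10 = 47. total_sold = 10
  Event 5 (sale 12): sell min(12,47)=12. stock: 47 - 12 = 35. total_sold = 22
  Event 6 (sale 4): sell min(4,35)=4. stock: 35 - 4 = 31. total_sold = 26
  Event 7 (adjust -6): 31 + -6 = 25
  Event 8 (sale 22): sell min(22,25)=22. stock: 25 - 22 = 3. total_sold = 48
  Event 9 (sale 23): sell min(23,3)=3. stock: 3 - 3 = 0. total_sold = 51
  Event 10 (restock 25): 0 + 25 = 25
  Event 11 (restock 23): 25 + 23 = 48
  Event 12 (restock 15): 48 + 15 = 63
  Event 13 (adjust +3): 63 + 3 = 66
Final: stock = 66, total_sold = 51

Answer: 66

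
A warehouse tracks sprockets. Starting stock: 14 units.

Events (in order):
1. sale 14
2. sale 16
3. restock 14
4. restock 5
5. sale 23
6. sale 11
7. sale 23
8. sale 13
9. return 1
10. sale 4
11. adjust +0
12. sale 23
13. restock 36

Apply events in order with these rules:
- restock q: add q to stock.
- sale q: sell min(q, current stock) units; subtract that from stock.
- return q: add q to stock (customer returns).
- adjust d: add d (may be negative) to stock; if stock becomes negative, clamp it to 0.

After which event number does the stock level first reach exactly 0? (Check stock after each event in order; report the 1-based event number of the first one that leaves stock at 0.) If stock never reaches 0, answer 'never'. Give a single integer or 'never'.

Processing events:
Start: stock = 14
  Event 1 (sale 14): sell min(14,14)=14. stock: 14 - 14 = 0. total_sold = 14
  Event 2 (sale 16): sell min(16,0)=0. stock: 0 - 0 = 0. total_sold = 14
  Event 3 (restock 14): 0 + 14 = 14
  Event 4 (restock 5): 14 + 5 = 19
  Event 5 (sale 23): sell min(23,19)=19. stock: 19 - 19 = 0. total_sold = 33
  Event 6 (sale 11): sell min(11,0)=0. stock: 0 - 0 = 0. total_sold = 33
  Event 7 (sale 23): sell min(23,0)=0. stock: 0 - 0 = 0. total_sold = 33
  Event 8 (sale 13): sell min(13,0)=0. stock: 0 - 0 = 0. total_sold = 33
  Event 9 (return 1): 0 + 1 = 1
  Event 10 (sale 4): sell min(4,1)=1. stock: 1 - 1 = 0. total_sold = 34
  Event 11 (adjust +0): 0 + 0 = 0
  Event 12 (sale 23): sell min(23,0)=0. stock: 0 - 0 = 0. total_sold = 34
  Event 13 (restock 36): 0 + 36 = 36
Final: stock = 36, total_sold = 34

First zero at event 1.

Answer: 1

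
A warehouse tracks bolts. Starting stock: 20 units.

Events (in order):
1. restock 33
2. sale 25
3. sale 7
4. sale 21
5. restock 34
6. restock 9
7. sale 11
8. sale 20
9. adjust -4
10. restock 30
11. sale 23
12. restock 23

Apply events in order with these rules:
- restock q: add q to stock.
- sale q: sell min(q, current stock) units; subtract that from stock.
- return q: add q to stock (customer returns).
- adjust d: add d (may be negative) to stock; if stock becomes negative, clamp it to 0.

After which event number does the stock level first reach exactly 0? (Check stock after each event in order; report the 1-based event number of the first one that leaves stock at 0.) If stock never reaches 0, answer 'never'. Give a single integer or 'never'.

Answer: 4

Derivation:
Processing events:
Start: stock = 20
  Event 1 (restock 33): 20 + 33 = 53
  Event 2 (sale 25): sell min(25,53)=25. stock: 53 - 25 = 28. total_sold = 25
  Event 3 (sale 7): sell min(7,28)=7. stock: 28 - 7 = 21. total_sold = 32
  Event 4 (sale 21): sell min(21,21)=21. stock: 21 - 21 = 0. total_sold = 53
  Event 5 (restock 34): 0 + 34 = 34
  Event 6 (restock 9): 34 + 9 = 43
  Event 7 (sale 11): sell min(11,43)=11. stock: 43 - 11 = 32. total_sold = 64
  Event 8 (sale 20): sell min(20,32)=20. stock: 32 - 20 = 12. total_sold = 84
  Event 9 (adjust -4): 12 + -4 = 8
  Event 10 (restock 30): 8 + 30 = 38
  Event 11 (sale 23): sell min(23,38)=23. stock: 38 - 23 = 15. total_sold = 107
  Event 12 (restock 23): 15 + 23 = 38
Final: stock = 38, total_sold = 107

First zero at event 4.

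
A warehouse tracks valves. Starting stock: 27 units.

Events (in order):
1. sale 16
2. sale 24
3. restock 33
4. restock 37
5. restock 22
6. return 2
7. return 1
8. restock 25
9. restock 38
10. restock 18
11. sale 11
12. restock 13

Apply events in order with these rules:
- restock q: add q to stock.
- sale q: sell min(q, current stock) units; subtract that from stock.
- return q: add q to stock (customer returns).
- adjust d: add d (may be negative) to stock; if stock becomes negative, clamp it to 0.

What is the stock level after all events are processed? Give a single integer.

Processing events:
Start: stock = 27
  Event 1 (sale 16): sell min(16,27)=16. stock: 27 - 16 = 11. total_sold = 16
  Event 2 (sale 24): sell min(24,11)=11. stock: 11 - 11 = 0. total_sold = 27
  Event 3 (restock 33): 0 + 33 = 33
  Event 4 (restock 37): 33 + 37 = 70
  Event 5 (restock 22): 70 + 22 = 92
  Event 6 (return 2): 92 + 2 = 94
  Event 7 (return 1): 94 + 1 = 95
  Event 8 (restock 25): 95 + 25 = 120
  Event 9 (restock 38): 120 + 38 = 158
  Event 10 (restock 18): 158 + 18 = 176
  Event 11 (sale 11): sell min(11,176)=11. stock: 176 - 11 = 165. total_sold = 38
  Event 12 (restock 13): 165 + 13 = 178
Final: stock = 178, total_sold = 38

Answer: 178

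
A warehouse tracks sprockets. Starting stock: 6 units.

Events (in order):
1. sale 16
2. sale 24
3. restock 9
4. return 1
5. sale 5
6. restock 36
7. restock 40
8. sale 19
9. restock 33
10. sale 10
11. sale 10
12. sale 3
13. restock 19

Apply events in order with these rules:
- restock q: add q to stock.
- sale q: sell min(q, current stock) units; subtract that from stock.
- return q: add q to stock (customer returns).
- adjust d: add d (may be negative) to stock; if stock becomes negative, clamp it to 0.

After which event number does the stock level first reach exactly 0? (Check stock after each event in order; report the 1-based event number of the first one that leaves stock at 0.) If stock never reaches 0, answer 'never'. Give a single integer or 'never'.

Answer: 1

Derivation:
Processing events:
Start: stock = 6
  Event 1 (sale 16): sell min(16,6)=6. stock: 6 - 6 = 0. total_sold = 6
  Event 2 (sale 24): sell min(24,0)=0. stock: 0 - 0 = 0. total_sold = 6
  Event 3 (restock 9): 0 + 9 = 9
  Event 4 (return 1): 9 + 1 = 10
  Event 5 (sale 5): sell min(5,10)=5. stock: 10 - 5 = 5. total_sold = 11
  Event 6 (restock 36): 5 + 36 = 41
  Event 7 (restock 40): 41 + 40 = 81
  Event 8 (sale 19): sell min(19,81)=19. stock: 81 - 19 = 62. total_sold = 30
  Event 9 (restock 33): 62 + 33 = 95
  Event 10 (sale 10): sell min(10,95)=10. stock: 95 - 10 = 85. total_sold = 40
  Event 11 (sale 10): sell min(10,85)=10. stock: 85 - 10 = 75. total_sold = 50
  Event 12 (sale 3): sell min(3,75)=3. stock: 75 - 3 = 72. total_sold = 53
  Event 13 (restock 19): 72 + 19 = 91
Final: stock = 91, total_sold = 53

First zero at event 1.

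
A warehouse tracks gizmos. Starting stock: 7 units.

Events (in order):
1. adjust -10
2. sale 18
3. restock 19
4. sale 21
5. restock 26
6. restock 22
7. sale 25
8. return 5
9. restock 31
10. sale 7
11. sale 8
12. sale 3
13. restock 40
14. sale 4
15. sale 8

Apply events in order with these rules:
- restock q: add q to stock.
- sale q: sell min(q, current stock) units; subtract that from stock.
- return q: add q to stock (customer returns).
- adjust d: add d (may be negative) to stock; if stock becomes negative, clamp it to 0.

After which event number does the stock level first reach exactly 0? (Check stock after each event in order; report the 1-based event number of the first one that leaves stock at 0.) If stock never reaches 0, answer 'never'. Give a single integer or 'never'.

Answer: 1

Derivation:
Processing events:
Start: stock = 7
  Event 1 (adjust -10): 7 + -10 = 0 (clamped to 0)
  Event 2 (sale 18): sell min(18,0)=0. stock: 0 - 0 = 0. total_sold = 0
  Event 3 (restock 19): 0 + 19 = 19
  Event 4 (sale 21): sell min(21,19)=19. stock: 19 - 19 = 0. total_sold = 19
  Event 5 (restock 26): 0 + 26 = 26
  Event 6 (restock 22): 26 + 22 = 48
  Event 7 (sale 25): sell min(25,48)=25. stock: 48 - 25 = 23. total_sold = 44
  Event 8 (return 5): 23 + 5 = 28
  Event 9 (restock 31): 28 + 31 = 59
  Event 10 (sale 7): sell min(7,59)=7. stock: 59 - 7 = 52. total_sold = 51
  Event 11 (sale 8): sell min(8,52)=8. stock: 52 - 8 = 44. total_sold = 59
  Event 12 (sale 3): sell min(3,44)=3. stock: 44 - 3 = 41. total_sold = 62
  Event 13 (restock 40): 41 + 40 = 81
  Event 14 (sale 4): sell min(4,81)=4. stock: 81 - 4 = 77. total_sold = 66
  Event 15 (sale 8): sell min(8,77)=8. stock: 77 - 8 = 69. total_sold = 74
Final: stock = 69, total_sold = 74

First zero at event 1.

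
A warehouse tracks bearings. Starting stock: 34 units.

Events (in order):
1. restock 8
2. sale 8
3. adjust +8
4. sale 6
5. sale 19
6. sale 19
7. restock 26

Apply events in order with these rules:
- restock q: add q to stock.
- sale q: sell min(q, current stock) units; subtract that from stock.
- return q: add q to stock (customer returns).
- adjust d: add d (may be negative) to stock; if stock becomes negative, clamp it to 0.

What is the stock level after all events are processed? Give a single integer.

Processing events:
Start: stock = 34
  Event 1 (restock 8): 34 + 8 = 42
  Event 2 (sale 8): sell min(8,42)=8. stock: 42 - 8 = 34. total_sold = 8
  Event 3 (adjust +8): 34 + 8 = 42
  Event 4 (sale 6): sell min(6,42)=6. stock: 42 - 6 = 36. total_sold = 14
  Event 5 (sale 19): sell min(19,36)=19. stock: 36 - 19 = 17. total_sold = 33
  Event 6 (sale 19): sell min(19,17)=17. stock: 17 - 17 = 0. total_sold = 50
  Event 7 (restock 26): 0 + 26 = 26
Final: stock = 26, total_sold = 50

Answer: 26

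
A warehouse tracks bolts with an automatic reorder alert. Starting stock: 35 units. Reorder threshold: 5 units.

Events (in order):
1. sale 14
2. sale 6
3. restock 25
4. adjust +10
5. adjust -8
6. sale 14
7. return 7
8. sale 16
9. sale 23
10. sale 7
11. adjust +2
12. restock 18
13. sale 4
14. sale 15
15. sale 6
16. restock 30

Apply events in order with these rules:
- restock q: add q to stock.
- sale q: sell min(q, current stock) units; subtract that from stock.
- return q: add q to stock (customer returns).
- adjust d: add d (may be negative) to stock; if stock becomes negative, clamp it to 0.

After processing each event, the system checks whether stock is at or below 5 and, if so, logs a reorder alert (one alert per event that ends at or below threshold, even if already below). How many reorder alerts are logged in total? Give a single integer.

Processing events:
Start: stock = 35
  Event 1 (sale 14): sell min(14,35)=14. stock: 35 - 14 = 21. total_sold = 14
  Event 2 (sale 6): sell min(6,21)=6. stock: 21 - 6 = 15. total_sold = 20
  Event 3 (restock 25): 15 + 25 = 40
  Event 4 (adjust +10): 40 + 10 = 50
  Event 5 (adjust -8): 50 + -8 = 42
  Event 6 (sale 14): sell min(14,42)=14. stock: 42 - 14 = 28. total_sold = 34
  Event 7 (return 7): 28 + 7 = 35
  Event 8 (sale 16): sell min(16,35)=16. stock: 35 - 16 = 19. total_sold = 50
  Event 9 (sale 23): sell min(23,19)=19. stock: 19 - 19 = 0. total_sold = 69
  Event 10 (sale 7): sell min(7,0)=0. stock: 0 - 0 = 0. total_sold = 69
  Event 11 (adjust +2): 0 + 2 = 2
  Event 12 (restock 18): 2 + 18 = 20
  Event 13 (sale 4): sell min(4,20)=4. stock: 20 - 4 = 16. total_sold = 73
  Event 14 (sale 15): sell min(15,16)=15. stock: 16 - 15 = 1. total_sold = 88
  Event 15 (sale 6): sell min(6,1)=1. stock: 1 - 1 = 0. total_sold = 89
  Event 16 (restock 30): 0 + 30 = 30
Final: stock = 30, total_sold = 89

Checking against threshold 5:
  After event 1: stock=21 > 5
  After event 2: stock=15 > 5
  After event 3: stock=40 > 5
  After event 4: stock=50 > 5
  After event 5: stock=42 > 5
  After event 6: stock=28 > 5
  After event 7: stock=35 > 5
  After event 8: stock=19 > 5
  After event 9: stock=0 <= 5 -> ALERT
  After event 10: stock=0 <= 5 -> ALERT
  After event 11: stock=2 <= 5 -> ALERT
  After event 12: stock=20 > 5
  After event 13: stock=16 > 5
  After event 14: stock=1 <= 5 -> ALERT
  After event 15: stock=0 <= 5 -> ALERT
  After event 16: stock=30 > 5
Alert events: [9, 10, 11, 14, 15]. Count = 5

Answer: 5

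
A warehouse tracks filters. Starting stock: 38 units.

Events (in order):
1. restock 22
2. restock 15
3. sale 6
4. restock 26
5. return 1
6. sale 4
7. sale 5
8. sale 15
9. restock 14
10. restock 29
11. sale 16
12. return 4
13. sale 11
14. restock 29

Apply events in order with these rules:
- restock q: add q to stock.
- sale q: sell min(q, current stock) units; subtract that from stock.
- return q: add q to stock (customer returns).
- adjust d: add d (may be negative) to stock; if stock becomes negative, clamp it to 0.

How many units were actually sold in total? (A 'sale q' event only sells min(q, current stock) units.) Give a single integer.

Processing events:
Start: stock = 38
  Event 1 (restock 22): 38 + 22 = 60
  Event 2 (restock 15): 60 + 15 = 75
  Event 3 (sale 6): sell min(6,75)=6. stock: 75 - 6 = 69. total_sold = 6
  Event 4 (restock 26): 69 + 26 = 95
  Event 5 (return 1): 95 + 1 = 96
  Event 6 (sale 4): sell min(4,96)=4. stock: 96 - 4 = 92. total_sold = 10
  Event 7 (sale 5): sell min(5,92)=5. stock: 92 - 5 = 87. total_sold = 15
  Event 8 (sale 15): sell min(15,87)=15. stock: 87 - 15 = 72. total_sold = 30
  Event 9 (restock 14): 72 + 14 = 86
  Event 10 (restock 29): 86 + 29 = 115
  Event 11 (sale 16): sell min(16,115)=16. stock: 115 - 16 = 99. total_sold = 46
  Event 12 (return 4): 99 + 4 = 103
  Event 13 (sale 11): sell min(11,103)=11. stock: 103 - 11 = 92. total_sold = 57
  Event 14 (restock 29): 92 + 29 = 121
Final: stock = 121, total_sold = 57

Answer: 57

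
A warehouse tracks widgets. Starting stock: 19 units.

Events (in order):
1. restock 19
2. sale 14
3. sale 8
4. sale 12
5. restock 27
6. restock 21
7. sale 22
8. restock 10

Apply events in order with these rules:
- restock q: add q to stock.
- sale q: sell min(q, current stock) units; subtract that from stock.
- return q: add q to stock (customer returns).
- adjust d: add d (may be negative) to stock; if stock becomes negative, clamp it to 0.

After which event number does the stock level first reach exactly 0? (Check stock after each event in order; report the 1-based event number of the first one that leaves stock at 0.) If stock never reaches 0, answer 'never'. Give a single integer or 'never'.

Answer: never

Derivation:
Processing events:
Start: stock = 19
  Event 1 (restock 19): 19 + 19 = 38
  Event 2 (sale 14): sell min(14,38)=14. stock: 38 - 14 = 24. total_sold = 14
  Event 3 (sale 8): sell min(8,24)=8. stock: 24 - 8 = 16. total_sold = 22
  Event 4 (sale 12): sell min(12,16)=12. stock: 16 - 12 = 4. total_sold = 34
  Event 5 (restock 27): 4 + 27 = 31
  Event 6 (restock 21): 31 + 21 = 52
  Event 7 (sale 22): sell min(22,52)=22. stock: 52 - 22 = 30. total_sold = 56
  Event 8 (restock 10): 30 + 10 = 40
Final: stock = 40, total_sold = 56

Stock never reaches 0.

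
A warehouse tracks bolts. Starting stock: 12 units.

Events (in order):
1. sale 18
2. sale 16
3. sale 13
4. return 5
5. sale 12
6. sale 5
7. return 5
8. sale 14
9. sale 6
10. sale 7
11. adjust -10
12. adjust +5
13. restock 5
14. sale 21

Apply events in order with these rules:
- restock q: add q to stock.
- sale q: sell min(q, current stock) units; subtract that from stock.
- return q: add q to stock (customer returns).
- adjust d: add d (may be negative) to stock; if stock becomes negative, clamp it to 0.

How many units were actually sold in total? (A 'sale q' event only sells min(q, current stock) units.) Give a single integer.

Answer: 32

Derivation:
Processing events:
Start: stock = 12
  Event 1 (sale 18): sell min(18,12)=12. stock: 12 - 12 = 0. total_sold = 12
  Event 2 (sale 16): sell min(16,0)=0. stock: 0 - 0 = 0. total_sold = 12
  Event 3 (sale 13): sell min(13,0)=0. stock: 0 - 0 = 0. total_sold = 12
  Event 4 (return 5): 0 + 5 = 5
  Event 5 (sale 12): sell min(12,5)=5. stock: 5 - 5 = 0. total_sold = 17
  Event 6 (sale 5): sell min(5,0)=0. stock: 0 - 0 = 0. total_sold = 17
  Event 7 (return 5): 0 + 5 = 5
  Event 8 (sale 14): sell min(14,5)=5. stock: 5 - 5 = 0. total_sold = 22
  Event 9 (sale 6): sell min(6,0)=0. stock: 0 - 0 = 0. total_sold = 22
  Event 10 (sale 7): sell min(7,0)=0. stock: 0 - 0 = 0. total_sold = 22
  Event 11 (adjust -10): 0 + -10 = 0 (clamped to 0)
  Event 12 (adjust +5): 0 + 5 = 5
  Event 13 (restock 5): 5 + 5 = 10
  Event 14 (sale 21): sell min(21,10)=10. stock: 10 - 10 = 0. total_sold = 32
Final: stock = 0, total_sold = 32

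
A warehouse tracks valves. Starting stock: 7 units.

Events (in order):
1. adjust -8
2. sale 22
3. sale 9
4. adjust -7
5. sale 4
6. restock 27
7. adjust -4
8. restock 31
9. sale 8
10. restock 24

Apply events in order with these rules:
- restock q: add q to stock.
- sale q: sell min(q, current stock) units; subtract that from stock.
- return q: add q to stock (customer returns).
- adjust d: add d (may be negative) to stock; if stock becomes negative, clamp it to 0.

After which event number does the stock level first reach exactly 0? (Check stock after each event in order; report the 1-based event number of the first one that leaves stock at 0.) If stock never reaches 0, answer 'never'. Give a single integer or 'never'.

Answer: 1

Derivation:
Processing events:
Start: stock = 7
  Event 1 (adjust -8): 7 + -8 = 0 (clamped to 0)
  Event 2 (sale 22): sell min(22,0)=0. stock: 0 - 0 = 0. total_sold = 0
  Event 3 (sale 9): sell min(9,0)=0. stock: 0 - 0 = 0. total_sold = 0
  Event 4 (adjust -7): 0 + -7 = 0 (clamped to 0)
  Event 5 (sale 4): sell min(4,0)=0. stock: 0 - 0 = 0. total_sold = 0
  Event 6 (restock 27): 0 + 27 = 27
  Event 7 (adjust -4): 27 + -4 = 23
  Event 8 (restock 31): 23 + 31 = 54
  Event 9 (sale 8): sell min(8,54)=8. stock: 54 - 8 = 46. total_sold = 8
  Event 10 (restock 24): 46 + 24 = 70
Final: stock = 70, total_sold = 8

First zero at event 1.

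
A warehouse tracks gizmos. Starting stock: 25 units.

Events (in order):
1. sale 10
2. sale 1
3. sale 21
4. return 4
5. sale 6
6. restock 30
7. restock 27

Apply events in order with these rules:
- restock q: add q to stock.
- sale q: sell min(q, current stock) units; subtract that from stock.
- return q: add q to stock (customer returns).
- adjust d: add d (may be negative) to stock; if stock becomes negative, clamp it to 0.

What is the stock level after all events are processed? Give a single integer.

Processing events:
Start: stock = 25
  Event 1 (sale 10): sell min(10,25)=10. stock: 25 - 10 = 15. total_sold = 10
  Event 2 (sale 1): sell min(1,15)=1. stock: 15 - 1 = 14. total_sold = 11
  Event 3 (sale 21): sell min(21,14)=14. stock: 14 - 14 = 0. total_sold = 25
  Event 4 (return 4): 0 + 4 = 4
  Event 5 (sale 6): sell min(6,4)=4. stock: 4 - 4 = 0. total_sold = 29
  Event 6 (restock 30): 0 + 30 = 30
  Event 7 (restock 27): 30 + 27 = 57
Final: stock = 57, total_sold = 29

Answer: 57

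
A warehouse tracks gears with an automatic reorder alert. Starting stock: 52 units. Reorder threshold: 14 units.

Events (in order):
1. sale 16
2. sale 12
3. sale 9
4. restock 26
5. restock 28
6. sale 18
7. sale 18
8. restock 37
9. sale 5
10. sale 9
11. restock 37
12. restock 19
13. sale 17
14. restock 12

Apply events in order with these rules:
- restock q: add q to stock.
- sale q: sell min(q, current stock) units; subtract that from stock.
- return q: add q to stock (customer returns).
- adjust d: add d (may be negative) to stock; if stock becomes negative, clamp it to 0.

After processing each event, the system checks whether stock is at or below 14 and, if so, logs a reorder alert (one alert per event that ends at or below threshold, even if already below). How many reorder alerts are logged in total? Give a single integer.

Processing events:
Start: stock = 52
  Event 1 (sale 16): sell min(16,52)=16. stock: 52 - 16 = 36. total_sold = 16
  Event 2 (sale 12): sell min(12,36)=12. stock: 36 - 12 = 24. total_sold = 28
  Event 3 (sale 9): sell min(9,24)=9. stock: 24 - 9 = 15. total_sold = 37
  Event 4 (restock 26): 15 + 26 = 41
  Event 5 (restock 28): 41 + 28 = 69
  Event 6 (sale 18): sell min(18,69)=18. stock: 69 - 18 = 51. total_sold = 55
  Event 7 (sale 18): sell min(18,51)=18. stock: 51 - 18 = 33. total_sold = 73
  Event 8 (restock 37): 33 + 37 = 70
  Event 9 (sale 5): sell min(5,70)=5. stock: 70 - 5 = 65. total_sold = 78
  Event 10 (sale 9): sell min(9,65)=9. stock: 65 - 9 = 56. total_sold = 87
  Event 11 (restock 37): 56 + 37 = 93
  Event 12 (restock 19): 93 + 19 = 112
  Event 13 (sale 17): sell min(17,112)=17. stock: 112 - 17 = 95. total_sold = 104
  Event 14 (restock 12): 95 + 12 = 107
Final: stock = 107, total_sold = 104

Checking against threshold 14:
  After event 1: stock=36 > 14
  After event 2: stock=24 > 14
  After event 3: stock=15 > 14
  After event 4: stock=41 > 14
  After event 5: stock=69 > 14
  After event 6: stock=51 > 14
  After event 7: stock=33 > 14
  After event 8: stock=70 > 14
  After event 9: stock=65 > 14
  After event 10: stock=56 > 14
  After event 11: stock=93 > 14
  After event 12: stock=112 > 14
  After event 13: stock=95 > 14
  After event 14: stock=107 > 14
Alert events: []. Count = 0

Answer: 0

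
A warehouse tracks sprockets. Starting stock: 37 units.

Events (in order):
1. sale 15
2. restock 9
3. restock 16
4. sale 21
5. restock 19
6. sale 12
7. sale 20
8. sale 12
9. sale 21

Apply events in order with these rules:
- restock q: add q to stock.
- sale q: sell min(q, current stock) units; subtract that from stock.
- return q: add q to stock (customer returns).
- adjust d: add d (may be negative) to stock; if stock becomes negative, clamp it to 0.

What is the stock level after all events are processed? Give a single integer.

Answer: 0

Derivation:
Processing events:
Start: stock = 37
  Event 1 (sale 15): sell min(15,37)=15. stock: 37 - 15 = 22. total_sold = 15
  Event 2 (restock 9): 22 + 9 = 31
  Event 3 (restock 16): 31 + 16 = 47
  Event 4 (sale 21): sell min(21,47)=21. stock: 47 - 21 = 26. total_sold = 36
  Event 5 (restock 19): 26 + 19 = 45
  Event 6 (sale 12): sell min(12,45)=12. stock: 45 - 12 = 33. total_sold = 48
  Event 7 (sale 20): sell min(20,33)=20. stock: 33 - 20 = 13. total_sold = 68
  Event 8 (sale 12): sell min(12,13)=12. stock: 13 - 12 = 1. total_sold = 80
  Event 9 (sale 21): sell min(21,1)=1. stock: 1 - 1 = 0. total_sold = 81
Final: stock = 0, total_sold = 81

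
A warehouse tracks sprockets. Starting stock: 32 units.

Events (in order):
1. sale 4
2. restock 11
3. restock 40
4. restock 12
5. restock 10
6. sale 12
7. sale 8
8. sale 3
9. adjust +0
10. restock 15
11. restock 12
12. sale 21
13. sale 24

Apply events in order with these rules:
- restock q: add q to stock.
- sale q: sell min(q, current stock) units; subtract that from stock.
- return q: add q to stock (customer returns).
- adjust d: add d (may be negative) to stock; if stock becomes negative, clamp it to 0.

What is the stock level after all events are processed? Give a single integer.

Processing events:
Start: stock = 32
  Event 1 (sale 4): sell min(4,32)=4. stock: 32 - 4 = 28. total_sold = 4
  Event 2 (restock 11): 28 + 11 = 39
  Event 3 (restock 40): 39 + 40 = 79
  Event 4 (restock 12): 79 + 12 = 91
  Event 5 (restock 10): 91 + 10 = 101
  Event 6 (sale 12): sell min(12,101)=12. stock: 101 - 12 = 89. total_sold = 16
  Event 7 (sale 8): sell min(8,89)=8. stock: 89 - 8 = 81. total_sold = 24
  Event 8 (sale 3): sell min(3,81)=3. stock: 81 - 3 = 78. total_sold = 27
  Event 9 (adjust +0): 78 + 0 = 78
  Event 10 (restock 15): 78 + 15 = 93
  Event 11 (restock 12): 93 + 12 = 105
  Event 12 (sale 21): sell min(21,105)=21. stock: 105 - 21 = 84. total_sold = 48
  Event 13 (sale 24): sell min(24,84)=24. stock: 84 - 24 = 60. total_sold = 72
Final: stock = 60, total_sold = 72

Answer: 60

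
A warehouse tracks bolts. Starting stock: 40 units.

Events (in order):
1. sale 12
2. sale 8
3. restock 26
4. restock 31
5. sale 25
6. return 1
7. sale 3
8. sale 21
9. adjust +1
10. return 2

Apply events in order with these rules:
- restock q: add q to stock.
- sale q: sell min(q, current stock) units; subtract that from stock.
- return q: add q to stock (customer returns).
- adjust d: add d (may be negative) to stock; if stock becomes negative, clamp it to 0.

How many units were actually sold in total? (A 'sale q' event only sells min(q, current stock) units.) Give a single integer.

Answer: 69

Derivation:
Processing events:
Start: stock = 40
  Event 1 (sale 12): sell min(12,40)=12. stock: 40 - 12 = 28. total_sold = 12
  Event 2 (sale 8): sell min(8,28)=8. stock: 28 - 8 = 20. total_sold = 20
  Event 3 (restock 26): 20 + 26 = 46
  Event 4 (restock 31): 46 + 31 = 77
  Event 5 (sale 25): sell min(25,77)=25. stock: 77 - 25 = 52. total_sold = 45
  Event 6 (return 1): 52 + 1 = 53
  Event 7 (sale 3): sell min(3,53)=3. stock: 53 - 3 = 50. total_sold = 48
  Event 8 (sale 21): sell min(21,50)=21. stock: 50 - 21 = 29. total_sold = 69
  Event 9 (adjust +1): 29 + 1 = 30
  Event 10 (return 2): 30 + 2 = 32
Final: stock = 32, total_sold = 69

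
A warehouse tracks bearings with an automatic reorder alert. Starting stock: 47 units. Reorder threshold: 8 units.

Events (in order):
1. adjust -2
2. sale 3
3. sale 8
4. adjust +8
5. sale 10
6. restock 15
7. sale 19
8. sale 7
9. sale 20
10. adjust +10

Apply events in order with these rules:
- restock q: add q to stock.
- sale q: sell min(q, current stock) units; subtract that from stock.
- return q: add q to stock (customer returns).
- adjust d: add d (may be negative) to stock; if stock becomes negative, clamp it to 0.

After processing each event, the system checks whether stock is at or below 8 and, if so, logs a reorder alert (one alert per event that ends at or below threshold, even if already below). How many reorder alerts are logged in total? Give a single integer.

Processing events:
Start: stock = 47
  Event 1 (adjust -2): 47 + -2 = 45
  Event 2 (sale 3): sell min(3,45)=3. stock: 45 - 3 = 42. total_sold = 3
  Event 3 (sale 8): sell min(8,42)=8. stock: 42 - 8 = 34. total_sold = 11
  Event 4 (adjust +8): 34 + 8 = 42
  Event 5 (sale 10): sell min(10,42)=10. stock: 42 - 10 = 32. total_sold = 21
  Event 6 (restock 15): 32 + 15 = 47
  Event 7 (sale 19): sell min(19,47)=19. stock: 47 - 19 = 28. total_sold = 40
  Event 8 (sale 7): sell min(7,28)=7. stock: 28 - 7 = 21. total_sold = 47
  Event 9 (sale 20): sell min(20,21)=20. stock: 21 - 20 = 1. total_sold = 67
  Event 10 (adjust +10): 1 + 10 = 11
Final: stock = 11, total_sold = 67

Checking against threshold 8:
  After event 1: stock=45 > 8
  After event 2: stock=42 > 8
  After event 3: stock=34 > 8
  After event 4: stock=42 > 8
  After event 5: stock=32 > 8
  After event 6: stock=47 > 8
  After event 7: stock=28 > 8
  After event 8: stock=21 > 8
  After event 9: stock=1 <= 8 -> ALERT
  After event 10: stock=11 > 8
Alert events: [9]. Count = 1

Answer: 1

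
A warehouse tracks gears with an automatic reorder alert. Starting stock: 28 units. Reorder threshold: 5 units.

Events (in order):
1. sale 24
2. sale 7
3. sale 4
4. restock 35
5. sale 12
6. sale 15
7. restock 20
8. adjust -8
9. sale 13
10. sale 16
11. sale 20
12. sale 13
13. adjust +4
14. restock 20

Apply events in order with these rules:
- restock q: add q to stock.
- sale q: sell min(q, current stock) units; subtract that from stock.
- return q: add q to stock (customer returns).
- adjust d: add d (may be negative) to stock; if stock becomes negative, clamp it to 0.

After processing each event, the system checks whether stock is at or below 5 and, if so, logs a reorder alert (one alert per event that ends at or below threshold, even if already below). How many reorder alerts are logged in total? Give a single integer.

Processing events:
Start: stock = 28
  Event 1 (sale 24): sell min(24,28)=24. stock: 28 - 24 = 4. total_sold = 24
  Event 2 (sale 7): sell min(7,4)=4. stock: 4 - 4 = 0. total_sold = 28
  Event 3 (sale 4): sell min(4,0)=0. stock: 0 - 0 = 0. total_sold = 28
  Event 4 (restock 35): 0 + 35 = 35
  Event 5 (sale 12): sell min(12,35)=12. stock: 35 - 12 = 23. total_sold = 40
  Event 6 (sale 15): sell min(15,23)=15. stock: 23 - 15 = 8. total_sold = 55
  Event 7 (restock 20): 8 + 20 = 28
  Event 8 (adjust -8): 28 + -8 = 20
  Event 9 (sale 13): sell min(13,20)=13. stock: 20 - 13 = 7. total_sold = 68
  Event 10 (sale 16): sell min(16,7)=7. stock: 7 - 7 = 0. total_sold = 75
  Event 11 (sale 20): sell min(20,0)=0. stock: 0 - 0 = 0. total_sold = 75
  Event 12 (sale 13): sell min(13,0)=0. stock: 0 - 0 = 0. total_sold = 75
  Event 13 (adjust +4): 0 + 4 = 4
  Event 14 (restock 20): 4 + 20 = 24
Final: stock = 24, total_sold = 75

Checking against threshold 5:
  After event 1: stock=4 <= 5 -> ALERT
  After event 2: stock=0 <= 5 -> ALERT
  After event 3: stock=0 <= 5 -> ALERT
  After event 4: stock=35 > 5
  After event 5: stock=23 > 5
  After event 6: stock=8 > 5
  After event 7: stock=28 > 5
  After event 8: stock=20 > 5
  After event 9: stock=7 > 5
  After event 10: stock=0 <= 5 -> ALERT
  After event 11: stock=0 <= 5 -> ALERT
  After event 12: stock=0 <= 5 -> ALERT
  After event 13: stock=4 <= 5 -> ALERT
  After event 14: stock=24 > 5
Alert events: [1, 2, 3, 10, 11, 12, 13]. Count = 7

Answer: 7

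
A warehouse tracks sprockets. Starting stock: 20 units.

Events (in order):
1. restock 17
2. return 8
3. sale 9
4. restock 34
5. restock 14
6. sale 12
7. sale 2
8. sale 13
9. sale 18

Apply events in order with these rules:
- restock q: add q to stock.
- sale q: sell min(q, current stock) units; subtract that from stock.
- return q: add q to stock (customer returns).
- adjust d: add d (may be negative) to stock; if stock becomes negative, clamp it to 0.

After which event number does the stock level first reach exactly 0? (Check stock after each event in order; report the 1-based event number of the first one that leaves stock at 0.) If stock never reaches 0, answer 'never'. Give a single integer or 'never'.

Answer: never

Derivation:
Processing events:
Start: stock = 20
  Event 1 (restock 17): 20 + 17 = 37
  Event 2 (return 8): 37 + 8 = 45
  Event 3 (sale 9): sell min(9,45)=9. stock: 45 - 9 = 36. total_sold = 9
  Event 4 (restock 34): 36 + 34 = 70
  Event 5 (restock 14): 70 + 14 = 84
  Event 6 (sale 12): sell min(12,84)=12. stock: 84 - 12 = 72. total_sold = 21
  Event 7 (sale 2): sell min(2,72)=2. stock: 72 - 2 = 70. total_sold = 23
  Event 8 (sale 13): sell min(13,70)=13. stock: 70 - 13 = 57. total_sold = 36
  Event 9 (sale 18): sell min(18,57)=18. stock: 57 - 18 = 39. total_sold = 54
Final: stock = 39, total_sold = 54

Stock never reaches 0.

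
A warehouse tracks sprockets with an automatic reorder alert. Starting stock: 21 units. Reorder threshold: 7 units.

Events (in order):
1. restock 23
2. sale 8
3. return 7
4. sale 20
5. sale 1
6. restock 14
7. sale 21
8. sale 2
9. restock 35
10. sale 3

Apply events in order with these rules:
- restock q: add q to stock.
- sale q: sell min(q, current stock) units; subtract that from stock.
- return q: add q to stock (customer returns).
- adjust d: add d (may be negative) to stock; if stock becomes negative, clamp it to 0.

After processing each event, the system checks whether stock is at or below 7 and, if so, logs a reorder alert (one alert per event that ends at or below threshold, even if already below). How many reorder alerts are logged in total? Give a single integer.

Processing events:
Start: stock = 21
  Event 1 (restock 23): 21 + 23 = 44
  Event 2 (sale 8): sell min(8,44)=8. stock: 44 - 8 = 36. total_sold = 8
  Event 3 (return 7): 36 + 7 = 43
  Event 4 (sale 20): sell min(20,43)=20. stock: 43 - 20 = 23. total_sold = 28
  Event 5 (sale 1): sell min(1,23)=1. stock: 23 - 1 = 22. total_sold = 29
  Event 6 (restock 14): 22 + 14 = 36
  Event 7 (sale 21): sell min(21,36)=21. stock: 36 - 21 = 15. total_sold = 50
  Event 8 (sale 2): sell min(2,15)=2. stock: 15 - 2 = 13. total_sold = 52
  Event 9 (restock 35): 13 + 35 = 48
  Event 10 (sale 3): sell min(3,48)=3. stock: 48 - 3 = 45. total_sold = 55
Final: stock = 45, total_sold = 55

Checking against threshold 7:
  After event 1: stock=44 > 7
  After event 2: stock=36 > 7
  After event 3: stock=43 > 7
  After event 4: stock=23 > 7
  After event 5: stock=22 > 7
  After event 6: stock=36 > 7
  After event 7: stock=15 > 7
  After event 8: stock=13 > 7
  After event 9: stock=48 > 7
  After event 10: stock=45 > 7
Alert events: []. Count = 0

Answer: 0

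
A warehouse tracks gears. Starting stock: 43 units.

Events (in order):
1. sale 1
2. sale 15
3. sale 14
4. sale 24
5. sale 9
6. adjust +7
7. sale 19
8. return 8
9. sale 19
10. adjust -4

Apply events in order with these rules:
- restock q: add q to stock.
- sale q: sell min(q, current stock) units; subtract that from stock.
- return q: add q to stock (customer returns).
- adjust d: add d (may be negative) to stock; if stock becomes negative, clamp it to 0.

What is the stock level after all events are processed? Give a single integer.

Processing events:
Start: stock = 43
  Event 1 (sale 1): sell min(1,43)=1. stock: 43 - 1 = 42. total_sold = 1
  Event 2 (sale 15): sell min(15,42)=15. stock: 42 - 15 = 27. total_sold = 16
  Event 3 (sale 14): sell min(14,27)=14. stock: 27 - 14 = 13. total_sold = 30
  Event 4 (sale 24): sell min(24,13)=13. stock: 13 - 13 = 0. total_sold = 43
  Event 5 (sale 9): sell min(9,0)=0. stock: 0 - 0 = 0. total_sold = 43
  Event 6 (adjust +7): 0 + 7 = 7
  Event 7 (sale 19): sell min(19,7)=7. stock: 7 - 7 = 0. total_sold = 50
  Event 8 (return 8): 0 + 8 = 8
  Event 9 (sale 19): sell min(19,8)=8. stock: 8 - 8 = 0. total_sold = 58
  Event 10 (adjust -4): 0 + -4 = 0 (clamped to 0)
Final: stock = 0, total_sold = 58

Answer: 0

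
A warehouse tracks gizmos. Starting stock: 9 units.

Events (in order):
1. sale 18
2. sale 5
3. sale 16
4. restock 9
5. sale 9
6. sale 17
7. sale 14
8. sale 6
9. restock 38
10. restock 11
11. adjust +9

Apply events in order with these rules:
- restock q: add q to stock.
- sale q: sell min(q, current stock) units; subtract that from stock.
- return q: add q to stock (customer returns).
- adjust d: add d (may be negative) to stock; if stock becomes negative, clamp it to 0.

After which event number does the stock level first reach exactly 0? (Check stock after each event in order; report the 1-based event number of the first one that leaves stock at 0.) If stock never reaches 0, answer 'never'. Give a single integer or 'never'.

Answer: 1

Derivation:
Processing events:
Start: stock = 9
  Event 1 (sale 18): sell min(18,9)=9. stock: 9 - 9 = 0. total_sold = 9
  Event 2 (sale 5): sell min(5,0)=0. stock: 0 - 0 = 0. total_sold = 9
  Event 3 (sale 16): sell min(16,0)=0. stock: 0 - 0 = 0. total_sold = 9
  Event 4 (restock 9): 0 + 9 = 9
  Event 5 (sale 9): sell min(9,9)=9. stock: 9 - 9 = 0. total_sold = 18
  Event 6 (sale 17): sell min(17,0)=0. stock: 0 - 0 = 0. total_sold = 18
  Event 7 (sale 14): sell min(14,0)=0. stock: 0 - 0 = 0. total_sold = 18
  Event 8 (sale 6): sell min(6,0)=0. stock: 0 - 0 = 0. total_sold = 18
  Event 9 (restock 38): 0 + 38 = 38
  Event 10 (restock 11): 38 + 11 = 49
  Event 11 (adjust +9): 49 + 9 = 58
Final: stock = 58, total_sold = 18

First zero at event 1.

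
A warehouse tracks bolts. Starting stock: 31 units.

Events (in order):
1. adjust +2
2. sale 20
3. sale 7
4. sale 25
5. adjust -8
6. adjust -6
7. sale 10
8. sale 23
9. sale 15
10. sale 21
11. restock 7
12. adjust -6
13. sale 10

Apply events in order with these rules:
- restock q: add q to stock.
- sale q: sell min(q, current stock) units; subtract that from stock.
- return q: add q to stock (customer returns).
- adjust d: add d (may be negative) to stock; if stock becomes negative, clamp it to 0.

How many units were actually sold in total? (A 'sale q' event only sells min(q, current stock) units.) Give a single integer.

Processing events:
Start: stock = 31
  Event 1 (adjust +2): 31 + 2 = 33
  Event 2 (sale 20): sell min(20,33)=20. stock: 33 - 20 = 13. total_sold = 20
  Event 3 (sale 7): sell min(7,13)=7. stock: 13 - 7 = 6. total_sold = 27
  Event 4 (sale 25): sell min(25,6)=6. stock: 6 - 6 = 0. total_sold = 33
  Event 5 (adjust -8): 0 + -8 = 0 (clamped to 0)
  Event 6 (adjust -6): 0 + -6 = 0 (clamped to 0)
  Event 7 (sale 10): sell min(10,0)=0. stock: 0 - 0 = 0. total_sold = 33
  Event 8 (sale 23): sell min(23,0)=0. stock: 0 - 0 = 0. total_sold = 33
  Event 9 (sale 15): sell min(15,0)=0. stock: 0 - 0 = 0. total_sold = 33
  Event 10 (sale 21): sell min(21,0)=0. stock: 0 - 0 = 0. total_sold = 33
  Event 11 (restock 7): 0 + 7 = 7
  Event 12 (adjust -6): 7 + -6 = 1
  Event 13 (sale 10): sell min(10,1)=1. stock: 1 - 1 = 0. total_sold = 34
Final: stock = 0, total_sold = 34

Answer: 34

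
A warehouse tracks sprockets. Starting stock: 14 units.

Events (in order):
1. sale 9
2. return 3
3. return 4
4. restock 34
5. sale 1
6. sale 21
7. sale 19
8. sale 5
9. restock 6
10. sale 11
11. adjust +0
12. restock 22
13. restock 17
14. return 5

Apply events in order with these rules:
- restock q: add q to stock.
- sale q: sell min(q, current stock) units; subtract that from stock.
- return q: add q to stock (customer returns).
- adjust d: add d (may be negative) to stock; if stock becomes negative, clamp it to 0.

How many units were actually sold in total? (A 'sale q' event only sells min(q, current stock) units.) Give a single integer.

Processing events:
Start: stock = 14
  Event 1 (sale 9): sell min(9,14)=9. stock: 14 - 9 = 5. total_sold = 9
  Event 2 (return 3): 5 + 3 = 8
  Event 3 (return 4): 8 + 4 = 12
  Event 4 (restock 34): 12 + 34 = 46
  Event 5 (sale 1): sell min(1,46)=1. stock: 46 - 1 = 45. total_sold = 10
  Event 6 (sale 21): sell min(21,45)=21. stock: 45 - 21 = 24. total_sold = 31
  Event 7 (sale 19): sell min(19,24)=19. stock: 24 - 19 = 5. total_sold = 50
  Event 8 (sale 5): sell min(5,5)=5. stock: 5 - 5 = 0. total_sold = 55
  Event 9 (restock 6): 0 + 6 = 6
  Event 10 (sale 11): sell min(11,6)=6. stock: 6 - 6 = 0. total_sold = 61
  Event 11 (adjust +0): 0 + 0 = 0
  Event 12 (restock 22): 0 + 22 = 22
  Event 13 (restock 17): 22 + 17 = 39
  Event 14 (return 5): 39 + 5 = 44
Final: stock = 44, total_sold = 61

Answer: 61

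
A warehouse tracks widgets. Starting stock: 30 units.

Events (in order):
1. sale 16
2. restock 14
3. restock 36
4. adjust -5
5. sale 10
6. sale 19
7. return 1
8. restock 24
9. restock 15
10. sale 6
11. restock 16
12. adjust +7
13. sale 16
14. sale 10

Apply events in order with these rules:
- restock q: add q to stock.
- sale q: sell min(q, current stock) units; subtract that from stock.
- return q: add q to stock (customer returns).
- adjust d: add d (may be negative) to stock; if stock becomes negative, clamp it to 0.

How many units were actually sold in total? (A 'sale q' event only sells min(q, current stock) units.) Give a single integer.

Answer: 77

Derivation:
Processing events:
Start: stock = 30
  Event 1 (sale 16): sell min(16,30)=16. stock: 30 - 16 = 14. total_sold = 16
  Event 2 (restock 14): 14 + 14 = 28
  Event 3 (restock 36): 28 + 36 = 64
  Event 4 (adjust -5): 64 + -5 = 59
  Event 5 (sale 10): sell min(10,59)=10. stock: 59 - 10 = 49. total_sold = 26
  Event 6 (sale 19): sell min(19,49)=19. stock: 49 - 19 = 30. total_sold = 45
  Event 7 (return 1): 30 + 1 = 31
  Event 8 (restock 24): 31 + 24 = 55
  Event 9 (restock 15): 55 + 15 = 70
  Event 10 (sale 6): sell min(6,70)=6. stock: 70 - 6 = 64. total_sold = 51
  Event 11 (restock 16): 64 + 16 = 80
  Event 12 (adjust +7): 80 + 7 = 87
  Event 13 (sale 16): sell min(16,87)=16. stock: 87 - 16 = 71. total_sold = 67
  Event 14 (sale 10): sell min(10,71)=10. stock: 71 - 10 = 61. total_sold = 77
Final: stock = 61, total_sold = 77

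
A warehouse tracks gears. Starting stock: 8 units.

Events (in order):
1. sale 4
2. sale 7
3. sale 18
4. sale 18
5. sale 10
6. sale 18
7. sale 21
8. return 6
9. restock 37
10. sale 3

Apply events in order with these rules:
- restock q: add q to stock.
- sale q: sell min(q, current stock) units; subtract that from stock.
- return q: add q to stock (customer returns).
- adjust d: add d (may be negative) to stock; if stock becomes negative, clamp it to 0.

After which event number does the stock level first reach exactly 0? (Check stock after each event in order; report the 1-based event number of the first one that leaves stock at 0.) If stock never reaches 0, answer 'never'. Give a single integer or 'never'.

Processing events:
Start: stock = 8
  Event 1 (sale 4): sell min(4,8)=4. stock: 8 - 4 = 4. total_sold = 4
  Event 2 (sale 7): sell min(7,4)=4. stock: 4 - 4 = 0. total_sold = 8
  Event 3 (sale 18): sell min(18,0)=0. stock: 0 - 0 = 0. total_sold = 8
  Event 4 (sale 18): sell min(18,0)=0. stock: 0 - 0 = 0. total_sold = 8
  Event 5 (sale 10): sell min(10,0)=0. stock: 0 - 0 = 0. total_sold = 8
  Event 6 (sale 18): sell min(18,0)=0. stock: 0 - 0 = 0. total_sold = 8
  Event 7 (sale 21): sell min(21,0)=0. stock: 0 - 0 = 0. total_sold = 8
  Event 8 (return 6): 0 + 6 = 6
  Event 9 (restock 37): 6 + 37 = 43
  Event 10 (sale 3): sell min(3,43)=3. stock: 43 - 3 = 40. total_sold = 11
Final: stock = 40, total_sold = 11

First zero at event 2.

Answer: 2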